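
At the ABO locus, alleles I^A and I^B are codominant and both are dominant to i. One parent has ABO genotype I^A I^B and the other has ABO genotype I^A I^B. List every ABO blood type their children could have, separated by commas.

Gametes from I^A I^B × I^A I^B give offspring ABO genotypes I^A I^A, I^A I^B, I^B I^B, i.e. phenotypes A, B, AB.

A, B, AB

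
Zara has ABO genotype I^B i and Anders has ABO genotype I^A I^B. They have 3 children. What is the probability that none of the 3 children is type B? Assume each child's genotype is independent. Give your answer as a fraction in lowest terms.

1/8

ABO cross I^B i × I^A I^B → 1/4 A, 1/2 B, 1/4 AB.
So P(type B) = 1/2 per child.
P(not type B) = 1/2 for one child; (1/2)^3 = 1/8.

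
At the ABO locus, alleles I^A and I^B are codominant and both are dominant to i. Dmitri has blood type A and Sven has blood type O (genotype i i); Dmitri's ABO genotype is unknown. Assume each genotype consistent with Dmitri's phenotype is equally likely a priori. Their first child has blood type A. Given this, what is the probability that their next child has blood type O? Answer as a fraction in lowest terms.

Possible genotypes: Dmitri ∈ {I^A I^A, I^A i}; Sven ∈ {i i}.
Weight each parental genotype pair by prior × P(type-A child):
  I^A I^A × i i: posterior weight 2/3; P(next child type O) = 0.
  I^A i × i i: posterior weight 1/3; P(next child type O) = 1/2.
Weighted sum = 1/6.

1/6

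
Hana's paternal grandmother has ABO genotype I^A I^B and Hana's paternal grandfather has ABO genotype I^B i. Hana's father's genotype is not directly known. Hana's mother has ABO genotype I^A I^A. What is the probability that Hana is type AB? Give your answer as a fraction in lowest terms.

1/2

Hana's father's ABO genotype from I^A I^B × I^B i: 1/4 I^A I^B, 1/4 I^A i, 1/4 I^B I^B, 1/4 I^B i.
Crossing each possibility with the mother I^A I^A and summing P(type AB): 1/4·1/2 + 1/4·0 + 1/4·1 + 1/4·1/2 = 1/2.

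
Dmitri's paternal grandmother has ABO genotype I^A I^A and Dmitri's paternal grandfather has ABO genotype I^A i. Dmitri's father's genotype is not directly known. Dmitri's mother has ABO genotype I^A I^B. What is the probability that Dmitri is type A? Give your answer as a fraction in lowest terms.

Dmitri's father's ABO genotype from I^A I^A × I^A i: 1/2 I^A I^A, 1/2 I^A i.
Crossing each possibility with the mother I^A I^B and summing P(type A): 1/2·1/2 + 1/2·1/2 = 1/2.

1/2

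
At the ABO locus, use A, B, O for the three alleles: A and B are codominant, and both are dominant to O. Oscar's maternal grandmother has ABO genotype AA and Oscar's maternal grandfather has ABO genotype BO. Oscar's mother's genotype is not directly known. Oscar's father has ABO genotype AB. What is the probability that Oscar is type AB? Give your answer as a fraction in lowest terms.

3/8

Oscar's mother's ABO genotype from AA × BO: 1/2 AB, 1/2 AO.
Crossing each possibility with the father AB and summing P(type AB): 1/2·1/2 + 1/2·1/4 = 3/8.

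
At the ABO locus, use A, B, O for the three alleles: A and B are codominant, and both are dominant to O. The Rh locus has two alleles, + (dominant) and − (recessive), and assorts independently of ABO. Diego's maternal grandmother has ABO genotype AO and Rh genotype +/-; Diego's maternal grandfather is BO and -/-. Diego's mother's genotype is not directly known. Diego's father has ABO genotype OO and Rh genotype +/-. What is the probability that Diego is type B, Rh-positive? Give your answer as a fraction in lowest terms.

5/32

Diego's mother's ABO genotype from AO × BO: 1/4 AB, 1/4 AO, 1/4 BO, 1/4 OO.
Crossing each possibility with the father OO and summing P(type B): 1/4·1/2 + 1/4·0 + 1/4·1/2 + 1/4·0 = 1/4.
Similarly for Rh via the mother's Rh distribution: P(Rh+) = 5/8.
Independent loci: 1/4 × 5/8 = 5/32.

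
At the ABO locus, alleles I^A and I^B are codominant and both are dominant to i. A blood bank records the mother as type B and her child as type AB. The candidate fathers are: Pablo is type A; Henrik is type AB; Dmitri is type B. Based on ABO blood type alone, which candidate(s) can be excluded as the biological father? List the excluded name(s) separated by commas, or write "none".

A candidate is excluded only if no genotype consistent with his phenotype could produce a type AB child with a type B mother.
Dmitri (type B): no genotype consistent with that phenotype can produce a type-AB child with a type-B mother.

Dmitri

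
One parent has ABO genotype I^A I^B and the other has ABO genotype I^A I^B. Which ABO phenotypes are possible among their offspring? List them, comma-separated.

A, B, AB

Gametes from I^A I^B × I^A I^B give offspring ABO genotypes I^A I^A, I^A I^B, I^B I^B, i.e. phenotypes A, B, AB.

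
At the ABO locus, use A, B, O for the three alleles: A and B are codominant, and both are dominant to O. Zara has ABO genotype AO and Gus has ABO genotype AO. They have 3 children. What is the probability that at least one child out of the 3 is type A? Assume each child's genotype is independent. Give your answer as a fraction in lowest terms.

63/64

ABO cross AO × AO → 1/4 O, 3/4 A.
So P(type A) = 3/4 per child.
P(none) = (1/4)^3 = 1/64; P(at least one) = 1 − 1/64 = 63/64.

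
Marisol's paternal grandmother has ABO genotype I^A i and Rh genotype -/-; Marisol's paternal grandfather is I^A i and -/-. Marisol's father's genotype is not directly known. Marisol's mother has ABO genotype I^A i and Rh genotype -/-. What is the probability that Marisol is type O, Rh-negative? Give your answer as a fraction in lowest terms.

Marisol's father's ABO genotype from I^A i × I^A i: 1/4 I^A I^A, 1/2 I^A i, 1/4 i i.
Crossing each possibility with the mother I^A i and summing P(type O): 1/4·0 + 1/2·1/4 + 1/4·1/2 = 1/4.
Similarly for Rh via the father's Rh distribution: P(Rh-) = 1.
Independent loci: 1/4 × 1 = 1/4.

1/4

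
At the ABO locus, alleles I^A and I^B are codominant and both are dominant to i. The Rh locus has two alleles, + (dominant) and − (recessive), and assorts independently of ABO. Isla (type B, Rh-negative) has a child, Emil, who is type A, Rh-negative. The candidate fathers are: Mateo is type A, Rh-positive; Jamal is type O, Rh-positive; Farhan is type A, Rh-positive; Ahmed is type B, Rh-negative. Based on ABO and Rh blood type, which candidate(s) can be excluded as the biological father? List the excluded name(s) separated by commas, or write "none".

A candidate is excluded only if no genotype consistent with his phenotype could produce a type A, Rh-negative child with a type B, Rh-negative mother.
Jamal (type O, Rh+): no genotype consistent with that phenotype can produce a type-A Rh- child with a type-B mother.
Ahmed (type B, Rh-): no genotype consistent with that phenotype can produce a type-A Rh- child with a type-B mother.

Jamal, Ahmed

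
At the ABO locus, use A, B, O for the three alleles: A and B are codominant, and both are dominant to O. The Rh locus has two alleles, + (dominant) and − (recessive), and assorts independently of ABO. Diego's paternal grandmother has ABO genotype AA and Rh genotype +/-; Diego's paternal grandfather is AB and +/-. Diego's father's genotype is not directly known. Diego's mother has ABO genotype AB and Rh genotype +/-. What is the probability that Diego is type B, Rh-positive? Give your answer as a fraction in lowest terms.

Diego's father's ABO genotype from AA × AB: 1/2 AA, 1/2 AB.
Crossing each possibility with the mother AB and summing P(type B): 1/2·0 + 1/2·1/4 = 1/8.
Similarly for Rh via the father's Rh distribution: P(Rh+) = 3/4.
Independent loci: 1/8 × 3/4 = 3/32.

3/32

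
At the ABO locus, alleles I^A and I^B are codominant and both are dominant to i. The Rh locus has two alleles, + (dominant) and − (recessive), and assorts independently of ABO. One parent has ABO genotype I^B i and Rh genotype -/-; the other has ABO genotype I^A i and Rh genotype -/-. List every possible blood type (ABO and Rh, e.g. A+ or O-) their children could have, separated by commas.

Gametes from I^B i × I^A i give offspring ABO genotypes I^A I^B, I^A i, I^B i, i i, i.e. phenotypes O, A, B, AB.
Rh cross -/- × -/- → phenotypes Rh-.
Combining independently: O-, A-, B-, AB-.

O-, A-, B-, AB-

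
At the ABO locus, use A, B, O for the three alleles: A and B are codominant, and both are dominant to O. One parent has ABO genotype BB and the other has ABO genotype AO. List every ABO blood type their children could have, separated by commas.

Gametes from BB × AO give offspring ABO genotypes AB, BO, i.e. phenotypes B, AB.

B, AB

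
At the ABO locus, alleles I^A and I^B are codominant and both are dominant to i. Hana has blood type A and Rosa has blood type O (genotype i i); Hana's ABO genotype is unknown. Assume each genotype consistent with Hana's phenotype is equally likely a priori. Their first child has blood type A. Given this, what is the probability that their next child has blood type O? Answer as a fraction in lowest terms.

1/6

Possible genotypes: Hana ∈ {I^A I^A, I^A i}; Rosa ∈ {i i}.
Weight each parental genotype pair by prior × P(type-A child):
  I^A I^A × i i: posterior weight 2/3; P(next child type O) = 0.
  I^A i × i i: posterior weight 1/3; P(next child type O) = 1/2.
Weighted sum = 1/6.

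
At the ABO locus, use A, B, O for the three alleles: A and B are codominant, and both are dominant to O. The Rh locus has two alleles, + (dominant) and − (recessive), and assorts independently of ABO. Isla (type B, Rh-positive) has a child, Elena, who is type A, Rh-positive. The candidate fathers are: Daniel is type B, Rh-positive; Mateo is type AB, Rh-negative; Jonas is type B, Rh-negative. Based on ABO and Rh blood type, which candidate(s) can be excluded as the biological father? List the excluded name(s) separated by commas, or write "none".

A candidate is excluded only if no genotype consistent with his phenotype could produce a type A, Rh-positive child with a type B, Rh-positive mother.
Daniel (type B, Rh+): no genotype consistent with that phenotype can produce a type-A Rh+ child with a type-B mother.
Jonas (type B, Rh-): no genotype consistent with that phenotype can produce a type-A Rh+ child with a type-B mother.

Daniel, Jonas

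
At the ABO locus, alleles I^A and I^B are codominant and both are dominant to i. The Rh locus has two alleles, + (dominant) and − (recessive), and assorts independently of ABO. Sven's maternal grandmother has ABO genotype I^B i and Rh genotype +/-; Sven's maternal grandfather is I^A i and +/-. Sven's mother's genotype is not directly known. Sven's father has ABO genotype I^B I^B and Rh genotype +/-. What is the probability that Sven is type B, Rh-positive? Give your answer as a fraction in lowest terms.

9/16

Sven's mother's ABO genotype from I^B i × I^A i: 1/4 I^A I^B, 1/4 I^A i, 1/4 I^B i, 1/4 i i.
Crossing each possibility with the father I^B I^B and summing P(type B): 1/4·1/2 + 1/4·1/2 + 1/4·1 + 1/4·1 = 3/4.
Similarly for Rh via the mother's Rh distribution: P(Rh+) = 3/4.
Independent loci: 3/4 × 3/4 = 9/16.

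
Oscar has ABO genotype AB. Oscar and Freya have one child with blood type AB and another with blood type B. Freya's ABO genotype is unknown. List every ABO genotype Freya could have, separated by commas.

AB, AO, BB, BO

For each candidate genotype of Freya, check whether crossing it with AB can produce every observed child phenotype.
  AA → possible child types {A, AB} ✗
  AB → possible child types {A, B, AB} ✓
  AO → possible child types {A, B, AB} ✓
  BB → possible child types {B, AB} ✓
  BO → possible child types {A, B, AB} ✓
  OO → possible child types {A, B} ✗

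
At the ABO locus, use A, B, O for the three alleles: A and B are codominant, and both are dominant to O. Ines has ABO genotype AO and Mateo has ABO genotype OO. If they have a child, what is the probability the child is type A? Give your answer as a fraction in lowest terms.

ABO cross AO × OO → offspring phenotypes: 1/2 O, 1/2 A.
So P(type A) = 1/2.

1/2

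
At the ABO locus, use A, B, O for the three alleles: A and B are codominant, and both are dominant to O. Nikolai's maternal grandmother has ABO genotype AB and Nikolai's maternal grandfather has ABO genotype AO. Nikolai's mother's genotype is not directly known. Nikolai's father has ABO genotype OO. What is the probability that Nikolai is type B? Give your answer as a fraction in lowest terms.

1/4

Nikolai's mother's ABO genotype from AB × AO: 1/4 AA, 1/4 AB, 1/4 AO, 1/4 BO.
Crossing each possibility with the father OO and summing P(type B): 1/4·0 + 1/4·1/2 + 1/4·0 + 1/4·1/2 = 1/4.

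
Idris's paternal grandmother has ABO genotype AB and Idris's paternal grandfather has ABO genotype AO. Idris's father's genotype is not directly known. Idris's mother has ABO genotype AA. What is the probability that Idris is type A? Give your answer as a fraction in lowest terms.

3/4

Idris's father's ABO genotype from AB × AO: 1/4 AA, 1/4 AB, 1/4 AO, 1/4 BO.
Crossing each possibility with the mother AA and summing P(type A): 1/4·1 + 1/4·1/2 + 1/4·1 + 1/4·1/2 = 3/4.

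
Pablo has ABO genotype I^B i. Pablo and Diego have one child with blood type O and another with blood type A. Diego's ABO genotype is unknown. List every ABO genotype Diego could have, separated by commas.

I^A i

For each candidate genotype of Diego, check whether crossing it with I^B i can produce every observed child phenotype.
  I^A I^A → possible child types {A, AB} ✗
  I^A I^B → possible child types {A, B, AB} ✗
  I^A i → possible child types {O, A, B, AB} ✓
  I^B I^B → possible child types {B} ✗
  I^B i → possible child types {O, B} ✗
  i i → possible child types {O, B} ✗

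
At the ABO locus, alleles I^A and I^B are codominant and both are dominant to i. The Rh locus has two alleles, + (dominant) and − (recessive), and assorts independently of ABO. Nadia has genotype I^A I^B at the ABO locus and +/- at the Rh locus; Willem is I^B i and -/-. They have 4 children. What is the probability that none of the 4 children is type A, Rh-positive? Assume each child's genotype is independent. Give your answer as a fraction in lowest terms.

ABO cross I^A I^B × I^B i → 1/4 A, 1/2 B, 1/4 AB.
Rh cross +/- × -/- → 1/2 Rh+, 1/2 Rh-; so P(type A, Rh-positive) = 1/4 × 1/2 = 1/8 per child.
P(not type A, Rh-positive) = 7/8 for one child; (7/8)^4 = 2401/4096.

2401/4096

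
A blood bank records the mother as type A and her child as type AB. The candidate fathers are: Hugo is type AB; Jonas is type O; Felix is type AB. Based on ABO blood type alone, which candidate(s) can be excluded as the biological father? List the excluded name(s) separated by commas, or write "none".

A candidate is excluded only if no genotype consistent with his phenotype could produce a type AB child with a type A mother.
Jonas (type O): no genotype consistent with that phenotype can produce a type-AB child with a type-A mother.

Jonas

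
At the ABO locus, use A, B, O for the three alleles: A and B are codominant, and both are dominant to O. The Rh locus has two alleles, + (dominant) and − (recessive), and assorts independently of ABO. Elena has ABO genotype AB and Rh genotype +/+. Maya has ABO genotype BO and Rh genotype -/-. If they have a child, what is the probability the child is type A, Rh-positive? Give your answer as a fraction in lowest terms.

ABO cross AB × BO → offspring phenotypes: 1/4 A, 1/2 B, 1/4 AB.
Rh cross +/+ × -/- → 1 Rh+.
Independent loci: P(type A, Rh-positive) = 1/4 × 1 = 1/4.

1/4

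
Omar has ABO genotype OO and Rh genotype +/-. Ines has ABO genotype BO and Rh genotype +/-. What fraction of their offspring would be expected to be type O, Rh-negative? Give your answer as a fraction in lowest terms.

ABO cross OO × BO → offspring phenotypes: 1/2 O, 1/2 B.
Rh cross +/- × +/- → 3/4 Rh+, 1/4 Rh-.
Independent loci: P(type O, Rh-negative) = 1/2 × 1/4 = 1/8.

1/8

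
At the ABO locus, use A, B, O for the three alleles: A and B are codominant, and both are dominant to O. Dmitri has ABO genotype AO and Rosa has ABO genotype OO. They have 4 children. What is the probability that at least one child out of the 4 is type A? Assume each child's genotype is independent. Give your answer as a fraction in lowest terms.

15/16

ABO cross AO × OO → 1/2 O, 1/2 A.
So P(type A) = 1/2 per child.
P(none) = (1/2)^4 = 1/16; P(at least one) = 1 − 1/16 = 15/16.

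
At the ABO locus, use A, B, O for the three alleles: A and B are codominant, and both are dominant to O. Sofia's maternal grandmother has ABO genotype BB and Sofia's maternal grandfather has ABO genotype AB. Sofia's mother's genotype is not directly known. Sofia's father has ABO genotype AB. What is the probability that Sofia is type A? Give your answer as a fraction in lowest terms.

Sofia's mother's ABO genotype from BB × AB: 1/2 AB, 1/2 BB.
Crossing each possibility with the father AB and summing P(type A): 1/2·1/4 + 1/2·0 = 1/8.

1/8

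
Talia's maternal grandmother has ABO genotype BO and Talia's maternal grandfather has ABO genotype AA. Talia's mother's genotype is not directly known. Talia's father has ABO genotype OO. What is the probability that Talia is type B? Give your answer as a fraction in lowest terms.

Talia's mother's ABO genotype from BO × AA: 1/2 AB, 1/2 AO.
Crossing each possibility with the father OO and summing P(type B): 1/2·1/2 + 1/2·0 = 1/4.

1/4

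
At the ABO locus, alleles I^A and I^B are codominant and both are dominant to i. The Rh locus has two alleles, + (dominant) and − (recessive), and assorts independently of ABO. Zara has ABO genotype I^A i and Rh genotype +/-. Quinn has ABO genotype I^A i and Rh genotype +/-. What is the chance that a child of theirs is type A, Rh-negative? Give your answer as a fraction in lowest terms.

ABO cross I^A i × I^A i → offspring phenotypes: 1/4 O, 3/4 A.
Rh cross +/- × +/- → 3/4 Rh+, 1/4 Rh-.
Independent loci: P(type A, Rh-negative) = 3/4 × 1/4 = 3/16.

3/16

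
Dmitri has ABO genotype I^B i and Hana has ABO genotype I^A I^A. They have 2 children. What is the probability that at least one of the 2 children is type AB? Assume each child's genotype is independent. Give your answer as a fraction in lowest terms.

ABO cross I^B i × I^A I^A → 1/2 A, 1/2 AB.
So P(type AB) = 1/2 per child.
P(none) = (1/2)^2 = 1/4; P(at least one) = 1 − 1/4 = 3/4.

3/4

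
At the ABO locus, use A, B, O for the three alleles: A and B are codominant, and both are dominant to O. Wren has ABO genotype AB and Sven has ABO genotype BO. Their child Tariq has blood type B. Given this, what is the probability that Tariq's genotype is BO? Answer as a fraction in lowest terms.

Cross AB × BO → 1/4 AB, 1/4 AO, 1/4 BB, 1/4 BO.
Type-B genotypes among offspring: BB (1/4), BO (1/4); total 1/2.
P(BO | type B) = (1/4) / (1/2) = 1/2.

1/2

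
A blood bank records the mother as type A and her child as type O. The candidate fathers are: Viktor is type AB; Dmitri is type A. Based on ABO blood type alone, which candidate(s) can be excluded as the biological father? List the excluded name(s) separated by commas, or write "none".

A candidate is excluded only if no genotype consistent with his phenotype could produce a type O child with a type A mother.
Viktor (type AB): no genotype consistent with that phenotype can produce a type-O child with a type-A mother.

Viktor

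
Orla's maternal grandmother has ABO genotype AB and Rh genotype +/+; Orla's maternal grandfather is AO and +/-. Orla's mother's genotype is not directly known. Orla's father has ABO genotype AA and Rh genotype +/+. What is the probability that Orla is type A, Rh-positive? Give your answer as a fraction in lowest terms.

3/4

Orla's mother's ABO genotype from AB × AO: 1/4 AA, 1/4 AB, 1/4 AO, 1/4 BO.
Crossing each possibility with the father AA and summing P(type A): 1/4·1 + 1/4·1/2 + 1/4·1 + 1/4·1/2 = 3/4.
Similarly for Rh via the mother's Rh distribution: P(Rh+) = 1.
Independent loci: 3/4 × 1 = 3/4.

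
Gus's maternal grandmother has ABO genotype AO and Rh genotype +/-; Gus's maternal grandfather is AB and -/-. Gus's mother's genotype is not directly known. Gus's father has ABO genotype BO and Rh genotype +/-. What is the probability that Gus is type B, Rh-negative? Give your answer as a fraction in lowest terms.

Gus's mother's ABO genotype from AO × AB: 1/4 AA, 1/4 AB, 1/4 AO, 1/4 BO.
Crossing each possibility with the father BO and summing P(type B): 1/4·0 + 1/4·1/2 + 1/4·1/4 + 1/4·3/4 = 3/8.
Similarly for Rh via the mother's Rh distribution: P(Rh-) = 3/8.
Independent loci: 3/8 × 3/8 = 9/64.

9/64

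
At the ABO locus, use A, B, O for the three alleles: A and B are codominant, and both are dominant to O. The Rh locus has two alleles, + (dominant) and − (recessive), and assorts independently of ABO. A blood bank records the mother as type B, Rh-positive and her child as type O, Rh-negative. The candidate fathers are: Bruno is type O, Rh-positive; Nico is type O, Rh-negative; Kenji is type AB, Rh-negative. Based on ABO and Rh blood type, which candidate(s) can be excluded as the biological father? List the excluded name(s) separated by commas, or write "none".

Kenji

A candidate is excluded only if no genotype consistent with his phenotype could produce a type O, Rh-negative child with a type B, Rh-positive mother.
Kenji (type AB, Rh-): no genotype consistent with that phenotype can produce a type-O Rh- child with a type-B mother.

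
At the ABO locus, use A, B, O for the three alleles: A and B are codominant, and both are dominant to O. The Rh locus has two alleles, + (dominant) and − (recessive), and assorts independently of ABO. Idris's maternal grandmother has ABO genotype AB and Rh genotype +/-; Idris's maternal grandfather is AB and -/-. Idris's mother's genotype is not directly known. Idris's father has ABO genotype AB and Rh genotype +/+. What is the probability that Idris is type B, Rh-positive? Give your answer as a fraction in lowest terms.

Idris's mother's ABO genotype from AB × AB: 1/4 AA, 1/2 AB, 1/4 BB.
Crossing each possibility with the father AB and summing P(type B): 1/4·0 + 1/2·1/4 + 1/4·1/2 = 1/4.
Similarly for Rh via the mother's Rh distribution: P(Rh+) = 1.
Independent loci: 1/4 × 1 = 1/4.

1/4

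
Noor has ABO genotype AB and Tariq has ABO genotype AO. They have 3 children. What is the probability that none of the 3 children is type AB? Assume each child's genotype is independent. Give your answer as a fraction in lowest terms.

ABO cross AB × AO → 1/2 A, 1/4 B, 1/4 AB.
So P(type AB) = 1/4 per child.
P(not type AB) = 3/4 for one child; (3/4)^3 = 27/64.

27/64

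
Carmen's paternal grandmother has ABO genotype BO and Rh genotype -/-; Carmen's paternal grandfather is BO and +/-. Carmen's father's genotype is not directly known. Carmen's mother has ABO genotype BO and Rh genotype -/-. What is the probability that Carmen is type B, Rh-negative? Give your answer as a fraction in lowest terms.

9/16

Carmen's father's ABO genotype from BO × BO: 1/4 BB, 1/2 BO, 1/4 OO.
Crossing each possibility with the mother BO and summing P(type B): 1/4·1 + 1/2·3/4 + 1/4·1/2 = 3/4.
Similarly for Rh via the father's Rh distribution: P(Rh-) = 3/4.
Independent loci: 3/4 × 3/4 = 9/16.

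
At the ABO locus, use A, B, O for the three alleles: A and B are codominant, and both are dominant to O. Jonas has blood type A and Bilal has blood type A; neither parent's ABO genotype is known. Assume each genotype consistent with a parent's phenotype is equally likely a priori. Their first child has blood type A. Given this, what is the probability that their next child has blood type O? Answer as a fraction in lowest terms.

Possible genotypes: Jonas ∈ {AA, AO}; Bilal ∈ {AA, AO}.
Weight each parental genotype pair by prior × P(type-A child):
  AA × AA: posterior weight 4/15; P(next child type O) = 0.
  AA × AO: posterior weight 4/15; P(next child type O) = 0.
  AO × AA: posterior weight 4/15; P(next child type O) = 0.
  AO × AO: posterior weight 1/5; P(next child type O) = 1/4.
Weighted sum = 1/20.

1/20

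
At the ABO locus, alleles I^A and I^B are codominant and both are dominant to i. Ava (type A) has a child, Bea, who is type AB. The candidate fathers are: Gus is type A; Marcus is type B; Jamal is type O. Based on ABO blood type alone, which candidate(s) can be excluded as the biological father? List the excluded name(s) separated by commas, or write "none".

A candidate is excluded only if no genotype consistent with his phenotype could produce a type AB child with a type A mother.
Gus (type A): no genotype consistent with that phenotype can produce a type-AB child with a type-A mother.
Jamal (type O): no genotype consistent with that phenotype can produce a type-AB child with a type-A mother.

Gus, Jamal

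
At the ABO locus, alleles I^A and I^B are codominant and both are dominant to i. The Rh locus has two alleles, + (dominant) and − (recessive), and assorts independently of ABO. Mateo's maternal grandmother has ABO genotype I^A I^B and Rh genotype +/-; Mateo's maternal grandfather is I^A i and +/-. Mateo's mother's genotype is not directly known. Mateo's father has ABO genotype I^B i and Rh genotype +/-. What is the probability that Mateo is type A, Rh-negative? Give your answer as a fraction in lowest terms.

1/16

Mateo's mother's ABO genotype from I^A I^B × I^A i: 1/4 I^A I^A, 1/4 I^A I^B, 1/4 I^A i, 1/4 I^B i.
Crossing each possibility with the father I^B i and summing P(type A): 1/4·1/2 + 1/4·1/4 + 1/4·1/4 + 1/4·0 = 1/4.
Similarly for Rh via the mother's Rh distribution: P(Rh-) = 1/4.
Independent loci: 1/4 × 1/4 = 1/16.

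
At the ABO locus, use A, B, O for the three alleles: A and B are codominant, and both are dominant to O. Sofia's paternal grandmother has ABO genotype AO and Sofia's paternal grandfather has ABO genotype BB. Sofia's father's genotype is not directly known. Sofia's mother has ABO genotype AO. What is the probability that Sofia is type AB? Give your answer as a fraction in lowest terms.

Sofia's father's ABO genotype from AO × BB: 1/2 AB, 1/2 BO.
Crossing each possibility with the mother AO and summing P(type AB): 1/2·1/4 + 1/2·1/4 = 1/4.

1/4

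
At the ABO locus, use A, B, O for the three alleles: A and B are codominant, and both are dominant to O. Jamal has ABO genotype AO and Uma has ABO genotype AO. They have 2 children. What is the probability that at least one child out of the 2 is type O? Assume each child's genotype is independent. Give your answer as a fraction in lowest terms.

7/16

ABO cross AO × AO → 1/4 O, 3/4 A.
So P(type O) = 1/4 per child.
P(none) = (3/4)^2 = 9/16; P(at least one) = 1 − 9/16 = 7/16.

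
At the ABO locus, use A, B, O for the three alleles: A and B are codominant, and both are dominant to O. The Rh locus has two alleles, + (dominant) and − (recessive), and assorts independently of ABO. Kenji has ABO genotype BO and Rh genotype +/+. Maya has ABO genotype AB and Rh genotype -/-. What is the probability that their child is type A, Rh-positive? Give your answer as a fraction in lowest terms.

1/4

ABO cross BO × AB → offspring phenotypes: 1/4 A, 1/2 B, 1/4 AB.
Rh cross +/+ × -/- → 1 Rh+.
Independent loci: P(type A, Rh-positive) = 1/4 × 1 = 1/4.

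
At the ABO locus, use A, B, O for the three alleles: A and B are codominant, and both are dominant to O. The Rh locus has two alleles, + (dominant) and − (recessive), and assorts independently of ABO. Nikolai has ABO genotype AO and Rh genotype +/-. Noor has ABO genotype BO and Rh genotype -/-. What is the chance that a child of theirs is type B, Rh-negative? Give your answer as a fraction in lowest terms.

ABO cross AO × BO → offspring phenotypes: 1/4 O, 1/4 A, 1/4 B, 1/4 AB.
Rh cross +/- × -/- → 1/2 Rh+, 1/2 Rh-.
Independent loci: P(type B, Rh-negative) = 1/4 × 1/2 = 1/8.

1/8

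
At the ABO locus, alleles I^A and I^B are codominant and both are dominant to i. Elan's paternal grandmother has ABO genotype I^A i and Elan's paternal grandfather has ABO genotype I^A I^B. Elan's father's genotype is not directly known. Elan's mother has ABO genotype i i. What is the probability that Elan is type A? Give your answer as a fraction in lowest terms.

Elan's father's ABO genotype from I^A i × I^A I^B: 1/4 I^A I^A, 1/4 I^A I^B, 1/4 I^A i, 1/4 I^B i.
Crossing each possibility with the mother i i and summing P(type A): 1/4·1 + 1/4·1/2 + 1/4·1/2 + 1/4·0 = 1/2.

1/2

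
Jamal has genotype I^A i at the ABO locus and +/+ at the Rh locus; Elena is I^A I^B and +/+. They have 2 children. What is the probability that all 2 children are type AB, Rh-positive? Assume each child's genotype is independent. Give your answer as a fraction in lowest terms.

1/16

ABO cross I^A i × I^A I^B → 1/2 A, 1/4 B, 1/4 AB.
Rh cross +/+ × +/+ → 1 Rh+; so P(type AB, Rh-positive) = 1/4 × 1 = 1/4 per child.
All 2 independent: (1/4)^2 = 1/16.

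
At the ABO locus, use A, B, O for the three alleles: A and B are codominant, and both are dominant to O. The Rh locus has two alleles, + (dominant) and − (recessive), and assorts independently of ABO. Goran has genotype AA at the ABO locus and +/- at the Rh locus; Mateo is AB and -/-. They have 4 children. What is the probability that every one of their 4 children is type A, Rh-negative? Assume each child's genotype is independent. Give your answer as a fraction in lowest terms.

1/256

ABO cross AA × AB → 1/2 A, 1/2 AB.
Rh cross +/- × -/- → 1/2 Rh+, 1/2 Rh-; so P(type A, Rh-negative) = 1/2 × 1/2 = 1/4 per child.
All 4 independent: (1/4)^4 = 1/256.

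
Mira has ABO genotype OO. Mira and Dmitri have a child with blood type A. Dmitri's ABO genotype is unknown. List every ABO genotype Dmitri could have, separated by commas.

AA, AB, AO

For each candidate genotype of Dmitri, check whether crossing it with OO can produce every observed child phenotype.
  AA → possible child types {A} ✓
  AB → possible child types {A, B} ✓
  AO → possible child types {O, A} ✓
  BB → possible child types {B} ✗
  BO → possible child types {O, B} ✗
  OO → possible child types {O} ✗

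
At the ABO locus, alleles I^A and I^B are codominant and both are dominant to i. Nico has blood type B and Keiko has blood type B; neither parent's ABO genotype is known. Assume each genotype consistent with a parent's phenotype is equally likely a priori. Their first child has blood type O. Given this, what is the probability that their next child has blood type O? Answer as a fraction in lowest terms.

Possible genotypes: Nico ∈ {I^B I^B, I^B i}; Keiko ∈ {I^B I^B, I^B i}.
Weight each parental genotype pair by prior × P(type-O child):
  I^B i × I^B i: posterior weight 1; P(next child type O) = 1/4.
Weighted sum = 1/4.

1/4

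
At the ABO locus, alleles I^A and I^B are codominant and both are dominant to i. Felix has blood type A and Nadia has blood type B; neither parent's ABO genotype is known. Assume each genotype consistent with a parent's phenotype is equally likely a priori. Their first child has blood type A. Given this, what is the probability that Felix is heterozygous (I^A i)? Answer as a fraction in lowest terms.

Possible genotypes: Felix ∈ {I^A I^A, I^A i}; Nadia ∈ {I^B I^B, I^B i}.
Weight each parental genotype pair by prior × P(type-A child):
  I^A I^A × I^B i: posterior weight 2/3.
  I^A i × I^B i: posterior weight 1/3.
Sum the posterior weight over pairs where Felix is I^A i: 1/3.

1/3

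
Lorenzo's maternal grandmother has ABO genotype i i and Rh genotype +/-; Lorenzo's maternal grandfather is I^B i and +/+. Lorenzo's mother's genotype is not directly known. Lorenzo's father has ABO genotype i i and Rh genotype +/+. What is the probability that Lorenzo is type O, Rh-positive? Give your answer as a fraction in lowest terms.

3/4

Lorenzo's mother's ABO genotype from i i × I^B i: 1/2 I^B i, 1/2 i i.
Crossing each possibility with the father i i and summing P(type O): 1/2·1/2 + 1/2·1 = 3/4.
Similarly for Rh via the mother's Rh distribution: P(Rh+) = 1.
Independent loci: 3/4 × 1 = 3/4.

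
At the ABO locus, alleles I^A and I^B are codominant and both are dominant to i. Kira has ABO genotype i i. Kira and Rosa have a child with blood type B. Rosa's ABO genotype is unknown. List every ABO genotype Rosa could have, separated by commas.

For each candidate genotype of Rosa, check whether crossing it with i i can produce every observed child phenotype.
  I^A I^A → possible child types {A} ✗
  I^A I^B → possible child types {A, B} ✓
  I^A i → possible child types {O, A} ✗
  I^B I^B → possible child types {B} ✓
  I^B i → possible child types {O, B} ✓
  i i → possible child types {O} ✗

I^A I^B, I^B I^B, I^B i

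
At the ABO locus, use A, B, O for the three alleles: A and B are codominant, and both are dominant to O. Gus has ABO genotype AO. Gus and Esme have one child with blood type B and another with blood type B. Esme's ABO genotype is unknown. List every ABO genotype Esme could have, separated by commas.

For each candidate genotype of Esme, check whether crossing it with AO can produce every observed child phenotype.
  AA → possible child types {A} ✗
  AB → possible child types {A, B, AB} ✓
  AO → possible child types {O, A} ✗
  BB → possible child types {B, AB} ✓
  BO → possible child types {O, A, B, AB} ✓
  OO → possible child types {O, A} ✗

AB, BB, BO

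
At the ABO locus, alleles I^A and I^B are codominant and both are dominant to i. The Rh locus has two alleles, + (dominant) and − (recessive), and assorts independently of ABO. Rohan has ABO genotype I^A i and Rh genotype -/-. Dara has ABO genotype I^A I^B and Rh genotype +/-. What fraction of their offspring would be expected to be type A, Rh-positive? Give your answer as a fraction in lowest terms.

1/4

ABO cross I^A i × I^A I^B → offspring phenotypes: 1/2 A, 1/4 B, 1/4 AB.
Rh cross -/- × +/- → 1/2 Rh+, 1/2 Rh-.
Independent loci: P(type A, Rh-positive) = 1/2 × 1/2 = 1/4.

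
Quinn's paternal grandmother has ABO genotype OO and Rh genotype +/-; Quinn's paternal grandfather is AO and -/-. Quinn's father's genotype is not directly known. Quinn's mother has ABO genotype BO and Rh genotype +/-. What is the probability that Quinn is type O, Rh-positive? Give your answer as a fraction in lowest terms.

15/64

Quinn's father's ABO genotype from OO × AO: 1/2 AO, 1/2 OO.
Crossing each possibility with the mother BO and summing P(type O): 1/2·1/4 + 1/2·1/2 = 3/8.
Similarly for Rh via the father's Rh distribution: P(Rh+) = 5/8.
Independent loci: 3/8 × 5/8 = 15/64.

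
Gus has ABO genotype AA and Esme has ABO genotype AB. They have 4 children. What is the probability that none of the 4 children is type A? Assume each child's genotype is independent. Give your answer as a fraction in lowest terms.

ABO cross AA × AB → 1/2 A, 1/2 AB.
So P(type A) = 1/2 per child.
P(not type A) = 1/2 for one child; (1/2)^4 = 1/16.

1/16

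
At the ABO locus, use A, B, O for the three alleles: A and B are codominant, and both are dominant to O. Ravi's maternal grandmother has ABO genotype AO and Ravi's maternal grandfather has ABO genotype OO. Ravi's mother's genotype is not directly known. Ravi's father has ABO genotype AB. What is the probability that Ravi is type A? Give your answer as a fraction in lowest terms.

Ravi's mother's ABO genotype from AO × OO: 1/2 AO, 1/2 OO.
Crossing each possibility with the father AB and summing P(type A): 1/2·1/2 + 1/2·1/2 = 1/2.

1/2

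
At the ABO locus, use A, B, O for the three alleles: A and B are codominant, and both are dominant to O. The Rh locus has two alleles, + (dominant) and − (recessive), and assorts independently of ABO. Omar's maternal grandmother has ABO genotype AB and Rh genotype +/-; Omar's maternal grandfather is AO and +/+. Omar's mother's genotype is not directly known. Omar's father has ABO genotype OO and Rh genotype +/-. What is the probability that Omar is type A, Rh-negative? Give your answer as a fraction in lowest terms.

Omar's mother's ABO genotype from AB × AO: 1/4 AA, 1/4 AB, 1/4 AO, 1/4 BO.
Crossing each possibility with the father OO and summing P(type A): 1/4·1 + 1/4·1/2 + 1/4·1/2 + 1/4·0 = 1/2.
Similarly for Rh via the mother's Rh distribution: P(Rh-) = 1/8.
Independent loci: 1/2 × 1/8 = 1/16.

1/16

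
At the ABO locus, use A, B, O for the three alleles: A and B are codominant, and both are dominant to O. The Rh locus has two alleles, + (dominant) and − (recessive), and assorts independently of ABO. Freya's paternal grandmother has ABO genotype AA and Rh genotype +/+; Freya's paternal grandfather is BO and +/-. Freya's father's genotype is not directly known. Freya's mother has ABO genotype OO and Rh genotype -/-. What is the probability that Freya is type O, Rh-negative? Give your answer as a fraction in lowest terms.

Freya's father's ABO genotype from AA × BO: 1/2 AB, 1/2 AO.
Crossing each possibility with the mother OO and summing P(type O): 1/2·0 + 1/2·1/2 = 1/4.
Similarly for Rh via the father's Rh distribution: P(Rh-) = 1/4.
Independent loci: 1/4 × 1/4 = 1/16.

1/16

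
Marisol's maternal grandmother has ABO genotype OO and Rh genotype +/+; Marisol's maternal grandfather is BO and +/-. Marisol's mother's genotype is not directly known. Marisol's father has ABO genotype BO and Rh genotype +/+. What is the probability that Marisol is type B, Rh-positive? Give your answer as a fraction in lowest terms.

5/8

Marisol's mother's ABO genotype from OO × BO: 1/2 BO, 1/2 OO.
Crossing each possibility with the father BO and summing P(type B): 1/2·3/4 + 1/2·1/2 = 5/8.
Similarly for Rh via the mother's Rh distribution: P(Rh+) = 1.
Independent loci: 5/8 × 1 = 5/8.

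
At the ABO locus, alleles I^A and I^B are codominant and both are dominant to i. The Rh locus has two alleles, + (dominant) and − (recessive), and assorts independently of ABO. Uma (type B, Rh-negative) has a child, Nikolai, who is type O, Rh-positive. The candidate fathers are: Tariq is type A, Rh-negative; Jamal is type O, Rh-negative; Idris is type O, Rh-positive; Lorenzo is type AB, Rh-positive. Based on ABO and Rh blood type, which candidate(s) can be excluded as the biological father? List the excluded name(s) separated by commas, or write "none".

A candidate is excluded only if no genotype consistent with his phenotype could produce a type O, Rh-positive child with a type B, Rh-negative mother.
Tariq (type A, Rh-): no genotype consistent with that phenotype can produce a type-O Rh+ child with a type-B mother.
Jamal (type O, Rh-): no genotype consistent with that phenotype can produce a type-O Rh+ child with a type-B mother.
Lorenzo (type AB, Rh+): no genotype consistent with that phenotype can produce a type-O Rh+ child with a type-B mother.

Tariq, Jamal, Lorenzo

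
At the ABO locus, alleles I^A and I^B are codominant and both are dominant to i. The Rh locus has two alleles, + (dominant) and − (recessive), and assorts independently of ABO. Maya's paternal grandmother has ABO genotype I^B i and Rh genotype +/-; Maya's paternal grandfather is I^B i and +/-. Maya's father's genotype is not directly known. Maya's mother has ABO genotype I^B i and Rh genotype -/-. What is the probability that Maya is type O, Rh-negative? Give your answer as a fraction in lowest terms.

1/8

Maya's father's ABO genotype from I^B i × I^B i: 1/4 I^B I^B, 1/2 I^B i, 1/4 i i.
Crossing each possibility with the mother I^B i and summing P(type O): 1/4·0 + 1/2·1/4 + 1/4·1/2 = 1/4.
Similarly for Rh via the father's Rh distribution: P(Rh-) = 1/2.
Independent loci: 1/4 × 1/2 = 1/8.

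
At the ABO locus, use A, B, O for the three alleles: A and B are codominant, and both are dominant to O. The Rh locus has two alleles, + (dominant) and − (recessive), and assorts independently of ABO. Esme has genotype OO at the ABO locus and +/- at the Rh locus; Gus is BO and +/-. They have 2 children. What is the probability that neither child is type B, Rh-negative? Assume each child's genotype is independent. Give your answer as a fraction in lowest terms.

49/64

ABO cross OO × BO → 1/2 O, 1/2 B.
Rh cross +/- × +/- → 3/4 Rh+, 1/4 Rh-; so P(type B, Rh-negative) = 1/2 × 1/4 = 1/8 per child.
P(not type B, Rh-negative) = 7/8 for one child; (7/8)^2 = 49/64.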